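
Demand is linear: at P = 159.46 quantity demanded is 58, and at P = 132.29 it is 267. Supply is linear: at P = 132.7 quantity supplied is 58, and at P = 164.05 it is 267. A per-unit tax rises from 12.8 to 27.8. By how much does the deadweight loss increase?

Demand slope = (132.29 − 159.46)/(267 − 58) = −0.13, so P = 167 − 0.13Q.
Supply slope = (164.05 − 132.7)/(267 − 58) = 0.15, so P = 124 + 0.15Q.
Competitive equilibrium: 167 − 0.13Q = 124 + 0.15Q → Q* = 153.5714, P* = 147.0357.
For a per-unit tax t: ΔQ = t/0.28, so DWL = ½·t·(t/0.28) = t²/0.56.
At t = 12.8: DWL = 292.571. At t = 27.8: DWL = 1380.071.
Increase = 1380.071 − 292.571 = 1087.50.

1087.50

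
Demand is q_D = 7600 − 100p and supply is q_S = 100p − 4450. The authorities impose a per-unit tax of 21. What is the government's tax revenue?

11025

In inverse form: demand p = 76 − 0.01q, supply p = 44.5 + 0.01q.
Competitive equilibrium: 76 − 0.01q = 44.5 + 0.01q → q* = 1575, p* = 60.25.
With the tax, the buyer price exceeds the seller price by 21: (76 − 0.01q) − (44.5 + 0.01q) = 21 → q' = 525.
Tax revenue = 21 × 525 = 11025.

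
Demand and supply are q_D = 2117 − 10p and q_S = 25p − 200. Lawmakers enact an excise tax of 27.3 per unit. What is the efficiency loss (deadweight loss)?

2661.75

In inverse form: demand p = 211.7 − 0.1q, supply p = 8 + 0.04q.
Competitive equilibrium: 211.7 − 0.1q = 8 + 0.04q → q* = 1455, p* = 66.2.
With the tax, the buyer price exceeds the seller price by 27.3: (211.7 − 0.1q) − (8 + 0.04q) = 27.3 → q' = 1260.
Δq = 1455 − 1260 = 195; the wedge equals the tax, 27.3.
The triangle = ½ × 195 × 27.3 = 2661.75.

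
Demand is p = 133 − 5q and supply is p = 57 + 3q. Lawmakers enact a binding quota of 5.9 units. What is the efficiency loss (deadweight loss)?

Competitive equilibrium: 133 − 5q = 57 + 3q → q* = 9.5, p* = 85.5.
At q = 5.9: demand price = 133 − 5·5.9 = 103.5; supply price = 57 + 3·5.9 = 74.7.
Δq = 9.5 − 5.9 = 3.6; wedge = 103.5 − 74.7 = 28.8.
Deadweight loss = ½ × 3.6 × 28.8 = 51.84.

51.84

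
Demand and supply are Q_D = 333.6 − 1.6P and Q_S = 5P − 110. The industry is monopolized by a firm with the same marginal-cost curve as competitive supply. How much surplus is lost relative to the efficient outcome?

3916.50

In inverse form: demand P = 208.5 − 0.625Q, supply P = 22 + 0.2Q.
Competitive equilibrium: 208.5 − 0.625Q = 22 + 0.2Q → Q* = 226.0606, P* = 67.2121.
Marginal revenue: MR = 208.5 − 1.25Q. Set MR = MC: 208.5 − 1.25Q = 22 + 0.2Q → Q_m = 128.6207.
Price P_m = 208.5 − 0.625·128.6207 = 128.1121; MC(Q_m) = 22 + 0.2·128.6207 = 47.7241.
Competitive Q* = 226.0606, so ΔQ = 97.4399; wedge = 128.1121 − 47.7241 = 80.388.
Welfare loss = ½ × 97.4399 × 80.388 = 3916.50.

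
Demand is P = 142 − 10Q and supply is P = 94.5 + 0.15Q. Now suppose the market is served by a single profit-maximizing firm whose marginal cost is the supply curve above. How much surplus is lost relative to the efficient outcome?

27.37

Competitive equilibrium: 142 − 10Q = 94.5 + 0.15Q → Q* = 4.6798, P* = 95.202.
Marginal revenue: MR = 142 − 20Q. Set MR = MC: 142 − 20Q = 94.5 + 0.15Q → Q_m = 2.3573.
Price P_m = 142 − 10·2.3573 = 118.427; MC(Q_m) = 94.5 + 0.15·2.3573 = 94.8536.
Competitive Q* = 4.6798, so ΔQ = 2.3225; wedge = 118.427 − 94.8536 = 23.5734.
DWL = ½ × 2.3225 × 23.5734 = 27.37.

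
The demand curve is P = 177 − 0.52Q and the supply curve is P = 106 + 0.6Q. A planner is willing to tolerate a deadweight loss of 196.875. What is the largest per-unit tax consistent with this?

Competitive equilibrium: 177 − 0.52Q = 106 + 0.6Q → Q* = 63.3929, P* = 144.0357.
A tax t gives ΔQ = t/1.12 and wedge t, so DWL = t²/2.24.
t²/2.24 = 196.875 → t² = 441 → t = 21.

21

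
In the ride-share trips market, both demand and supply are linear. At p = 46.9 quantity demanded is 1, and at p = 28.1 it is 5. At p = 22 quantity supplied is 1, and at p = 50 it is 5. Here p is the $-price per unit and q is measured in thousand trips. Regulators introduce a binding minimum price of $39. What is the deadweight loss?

$1.17 thousand

Demand slope = (28.1 − 46.9)/(5 − 1) = −4.7, so p = 51.6 − 4.7q.
Supply slope = (50 − 22)/(5 − 1) = 7, so p = 15 + 7q.
Competitive equilibrium: 51.6 − 4.7q = 15 + 7q → q* = 3.1282, p* = 36.8974.
At the floor p = 39, quantity demanded = (51.6 − 39)/4.7 = 2.6809.
Sellers' marginal cost at q' = 2.6809: 15 + 7·2.6809 = 33.7663.
Δq = 3.1282 − 2.6809 = 0.4473; wedge = 39 − 33.7663 = 5.2337.
The triangle = ½ × 0.4473 × 5.2337 = $1.17 thousand.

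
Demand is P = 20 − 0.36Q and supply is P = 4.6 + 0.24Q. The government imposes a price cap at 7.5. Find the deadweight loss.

Competitive equilibrium: 20 − 0.36Q = 4.6 + 0.24Q → Q* = 25.6667, P* = 10.76.
At the ceiling P = 7.5, quantity supplied = (7.5 − 4.6)/0.24 = 12.0833.
Willingness to pay at Q' = 12.0833: 20 − 0.36·12.0833 = 15.65.
ΔQ = 25.6667 − 12.0833 = 13.5834; wedge = 15.65 − 7.5 = 8.15.
DWL = ½ × 13.5834 × 8.15 = 55.35.

55.35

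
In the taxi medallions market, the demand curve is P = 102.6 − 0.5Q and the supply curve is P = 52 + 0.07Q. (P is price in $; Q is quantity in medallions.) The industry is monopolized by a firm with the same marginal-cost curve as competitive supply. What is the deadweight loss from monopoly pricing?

$490.42

Competitive equilibrium: 102.6 − 0.5Q = 52 + 0.07Q → Q* = 88.7719, P* = 58.214.
Marginal revenue: MR = 102.6 − Q. Set MR = MC: 102.6 − Q = 52 + 0.07Q → Q_m = 47.2897.
Price P_m = 102.6 − 0.5·47.2897 = 78.9552; MC(Q_m) = 52 + 0.07·47.2897 = 55.3103.
Competitive Q* = 88.7719, so ΔQ = 41.4822; wedge = 78.9552 − 55.3103 = 23.6449.
DWL = ½ × 41.4822 × 23.6449 = $490.42.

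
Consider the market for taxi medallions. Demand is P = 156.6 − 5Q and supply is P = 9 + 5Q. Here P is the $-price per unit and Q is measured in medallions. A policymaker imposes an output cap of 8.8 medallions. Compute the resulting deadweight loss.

Competitive equilibrium: 156.6 − 5Q = 9 + 5Q → Q* = 14.76, P* = 82.8.
At Q = 8.8: demand price = 156.6 − 5·8.8 = 112.6; supply price = 9 + 5·8.8 = 53.
ΔQ = 14.76 − 8.8 = 5.96; wedge = 112.6 − 53 = 59.6.
The triangle = ½ × 5.96 × 59.6 = $177.608.

$177.608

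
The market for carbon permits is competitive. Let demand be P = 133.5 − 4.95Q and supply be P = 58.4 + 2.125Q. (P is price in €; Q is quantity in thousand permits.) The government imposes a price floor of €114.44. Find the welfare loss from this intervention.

Competitive equilibrium: 133.5 − 4.95Q = 58.4 + 2.125Q → Q* = 10.6148, P* = 80.9565.
At the floor P = 114.44, quantity demanded = (133.5 − 114.44)/4.95 = 3.8505.
Sellers' marginal cost at Q' = 3.8505: 58.4 + 2.125·3.8505 = 66.5823.
ΔQ = 10.6148 − 3.8505 = 6.7643; wedge = 114.44 − 66.5823 = 47.8577.
The triangle = ½ × 6.7643 × 47.8577 = €161.86 thousand.

€161.86 thousand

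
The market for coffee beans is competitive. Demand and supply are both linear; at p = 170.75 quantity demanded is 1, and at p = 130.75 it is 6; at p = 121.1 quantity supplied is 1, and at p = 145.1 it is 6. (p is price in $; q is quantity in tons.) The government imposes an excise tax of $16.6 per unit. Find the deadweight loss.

Demand slope = (130.75 − 170.75)/(6 − 1) = −8, so p = 178.75 − 8q.
Supply slope = (145.1 − 121.1)/(6 − 1) = 4.8, so p = 116.3 + 4.8q.
Competitive equilibrium: 178.75 − 8q = 116.3 + 4.8q → q* = 4.8789, p* = 139.7188.
With the tax, the buyer price exceeds the seller price by 16.6: (178.75 − 8q) − (116.3 + 4.8q) = 16.6 → q' = 3.582.
Δq = 4.8789 − 3.582 = 1.2969; the wedge equals the tax, 16.6.
DWL = ½ × 1.2969 × 16.6 = $10.76.

$10.76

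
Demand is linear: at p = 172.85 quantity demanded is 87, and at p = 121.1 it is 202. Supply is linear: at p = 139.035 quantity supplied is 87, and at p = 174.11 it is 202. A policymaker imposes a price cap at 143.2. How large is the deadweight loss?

365.88

Demand slope = (121.1 − 172.85)/(202 − 87) = −0.45, so p = 212 − 0.45q.
Supply slope = (174.11 − 139.035)/(202 − 87) = 0.305, so p = 112.5 + 0.305q.
Competitive equilibrium: 212 − 0.45q = 112.5 + 0.305q → q* = 131.7881, p* = 152.6954.
At the ceiling p = 143.2, quantity supplied = (143.2 − 112.5)/0.305 = 100.6557.
Willingness to pay at q' = 100.6557: 212 − 0.45·100.6557 = 166.7049.
Δq = 131.7881 − 100.6557 = 31.1324; wedge = 166.7049 − 143.2 = 23.5049.
DWL = ½ × 31.1324 × 23.5049 = 365.88.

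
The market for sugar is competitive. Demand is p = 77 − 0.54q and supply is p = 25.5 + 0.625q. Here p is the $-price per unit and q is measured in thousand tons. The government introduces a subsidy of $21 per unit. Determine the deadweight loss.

$189.27 thousand

Competitive equilibrium: 77 − 0.54q = 25.5 + 0.625q → q* = 44.206, p* = 53.1288.
The subsidy lowers effective supply by 21: p = 4.5 + 0.625q.
New quantity: 77 − 0.54q = 4.5 + 0.625q → q' = 62.2318.
Overproduction Δq = 62.2318 − 44.206 = 18.0258; wedge = subsidy = 21.
DWL = ½ × 18.0258 × 21 = $189.27 thousand.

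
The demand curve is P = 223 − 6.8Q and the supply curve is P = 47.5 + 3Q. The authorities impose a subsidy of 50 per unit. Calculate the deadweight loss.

Competitive equilibrium: 223 − 6.8Q = 47.5 + 3Q → Q* = 17.9082, P* = 101.2245.
The subsidy lowers effective supply by 50: P = 3Q − 2.5.
New quantity: 223 − 6.8Q = 3Q − 2.5 → Q' = 23.0102.
Overproduction ΔQ = 23.0102 − 17.9082 = 5.102; wedge = subsidy = 50.
The triangle = ½ × 5.102 × 50 = 127.55.

127.55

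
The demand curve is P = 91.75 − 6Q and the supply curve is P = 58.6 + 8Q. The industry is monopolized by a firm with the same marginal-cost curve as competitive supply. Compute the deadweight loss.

Competitive equilibrium: 91.75 − 6Q = 58.6 + 8Q → Q* = 2.3679, P* = 77.5429.
Marginal revenue: MR = 91.75 − 12Q. Set MR = MC: 91.75 − 12Q = 58.6 + 8Q → Q_m = 1.6575.
Price P_m = 91.75 − 6·1.6575 = 81.805; MC(Q_m) = 58.6 + 8·1.6575 = 71.86.
Competitive Q* = 2.3679, so ΔQ = 0.7104; wedge = 81.805 − 71.86 = 9.945.
Deadweight loss = ½ × 0.7104 × 9.945 = 3.53.

3.53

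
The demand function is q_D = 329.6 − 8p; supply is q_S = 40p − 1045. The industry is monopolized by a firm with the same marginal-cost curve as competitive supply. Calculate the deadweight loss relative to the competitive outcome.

156.51

In inverse form: demand p = 41.2 − 0.125q, supply p = 26.125 + 0.025q.
Competitive equilibrium: 41.2 − 0.125q = 26.125 + 0.025q → q* = 100.5, p* = 28.6375.
Marginal revenue: MR = 41.2 − 0.25q. Set MR = MC: 41.2 − 0.25q = 26.125 + 0.025q → q_m = 54.8182.
Price p_m = 41.2 − 0.125·54.8182 = 34.3477; MC(q_m) = 26.125 + 0.025·54.8182 = 27.4955.
Competitive q* = 100.5, so Δq = 45.6818; wedge = 34.3477 − 27.4955 = 6.8522.
Welfare loss = ½ × 45.6818 × 6.8522 = 156.51.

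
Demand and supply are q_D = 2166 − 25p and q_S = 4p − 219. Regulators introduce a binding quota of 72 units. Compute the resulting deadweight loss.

In inverse form: demand p = 86.64 − 0.04q, supply p = 54.75 + 0.25q.
Competitive equilibrium: 86.64 − 0.04q = 54.75 + 0.25q → q* = 109.9655, p* = 82.2414.
At q = 72: demand price = 86.64 − 0.04·72 = 83.76; supply price = 54.75 + 0.25·72 = 72.75.
Δq = 109.9655 − 72 = 37.9655; wedge = 83.76 − 72.75 = 11.01.
Welfare loss = ½ × 37.9655 × 11.01 = 209.

209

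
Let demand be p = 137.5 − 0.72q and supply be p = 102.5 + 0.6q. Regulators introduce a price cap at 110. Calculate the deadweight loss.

129.64

Competitive equilibrium: 137.5 − 0.72q = 102.5 + 0.6q → q* = 26.5152, p* = 118.4091.
At the ceiling p = 110, quantity supplied = (110 − 102.5)/0.6 = 12.5.
Willingness to pay at q' = 12.5: 137.5 − 0.72·12.5 = 128.5.
Δq = 26.5152 − 12.5 = 14.0152; wedge = 128.5 − 110 = 18.5.
DWL = ½ × 14.0152 × 18.5 = 129.64.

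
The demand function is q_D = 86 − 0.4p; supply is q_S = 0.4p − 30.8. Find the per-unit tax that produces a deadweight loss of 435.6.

66

In inverse form: demand p = 215 − 2.5q, supply p = 77 + 2.5q.
Competitive equilibrium: 215 − 2.5q = 77 + 2.5q → q* = 27.6, p* = 146.
A tax t gives Δq = t/5 and wedge t, so DWL = t²/10.
t²/10 = 435.6 → t² = 4356 → t = 66.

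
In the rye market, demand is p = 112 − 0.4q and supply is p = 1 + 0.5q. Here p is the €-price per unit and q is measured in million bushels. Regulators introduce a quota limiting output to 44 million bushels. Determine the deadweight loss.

Competitive equilibrium: 112 − 0.4q = 1 + 0.5q → q* = 123.3333, p* = 62.6667.
At q = 44: demand price = 112 − 0.4·44 = 94.4; supply price = 1 + 0.5·44 = 23.
Δq = 123.3333 − 44 = 79.3333; wedge = 94.4 − 23 = 71.4.
Deadweight loss = ½ × 79.3333 × 71.4 = €2832.20 million.

€2832.20 million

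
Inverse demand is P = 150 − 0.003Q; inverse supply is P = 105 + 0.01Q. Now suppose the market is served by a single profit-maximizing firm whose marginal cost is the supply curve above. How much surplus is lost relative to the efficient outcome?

2738.13

Competitive equilibrium: 150 − 0.003Q = 105 + 0.01Q → Q* = 3461.5385, P* = 139.6154.
Marginal revenue: MR = 150 − 0.006Q. Set MR = MC: 150 − 0.006Q = 105 + 0.01Q → Q_m = 2812.5.
Price P_m = 150 − 0.003·2812.5 = 141.5625; MC(Q_m) = 105 + 0.01·2812.5 = 133.125.
Competitive Q* = 3461.5385, so ΔQ = 649.0385; wedge = 141.5625 − 133.125 = 8.4375.
The triangle = ½ × 649.0385 × 8.4375 = 2738.13.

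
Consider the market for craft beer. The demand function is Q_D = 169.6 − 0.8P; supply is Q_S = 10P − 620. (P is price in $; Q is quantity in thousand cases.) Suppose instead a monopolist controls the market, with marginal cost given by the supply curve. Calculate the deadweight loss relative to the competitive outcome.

In inverse form: demand P = 212 − 1.25Q, supply P = 62 + 0.1Q.
Competitive equilibrium: 212 − 1.25Q = 62 + 0.1Q → Q* = 111.1111, P* = 73.1111.
Marginal revenue: MR = 212 − 2.5Q. Set MR = MC: 212 − 2.5Q = 62 + 0.1Q → Q_m = 57.6923.
Price P_m = 212 − 1.25·57.6923 = 139.8846; MC(Q_m) = 62 + 0.1·57.6923 = 67.7692.
Competitive Q* = 111.1111, so ΔQ = 53.4188; wedge = 139.8846 − 67.7692 = 72.1154.
Welfare loss = ½ × 53.4188 × 72.1154 = $1926.16 thousand.

$1926.16 thousand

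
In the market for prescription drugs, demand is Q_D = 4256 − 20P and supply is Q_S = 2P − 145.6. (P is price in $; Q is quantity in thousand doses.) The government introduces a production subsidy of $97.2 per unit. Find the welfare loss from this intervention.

$8588.95 thousand

In inverse form: demand P = 212.8 − 0.05Q, supply P = 72.8 + 0.5Q.
Competitive equilibrium: 212.8 − 0.05Q = 72.8 + 0.5Q → Q* = 254.54545, P* = 200.07273.
The subsidy lowers effective supply by 97.2: P = 0.5Q − 24.4.
New quantity: 212.8 − 0.05Q = 0.5Q − 24.4 → Q' = 431.27273.
Overproduction ΔQ = 431.27273 − 254.54545 = 176.72728; wedge = subsidy = 97.2.
DWL = ½ × 176.72728 × 97.2 = $8588.95 thousand.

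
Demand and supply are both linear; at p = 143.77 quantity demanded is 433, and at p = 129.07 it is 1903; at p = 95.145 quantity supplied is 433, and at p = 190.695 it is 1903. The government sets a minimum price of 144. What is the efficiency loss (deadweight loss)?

16900.82

Demand slope = (129.07 − 143.77)/(1903 − 433) = −0.01, so p = 148.1 − 0.01q.
Supply slope = (190.695 − 95.145)/(1903 − 433) = 0.065, so p = 67 + 0.065q.
Competitive equilibrium: 148.1 − 0.01q = 67 + 0.065q → q* = 1081.3333, p* = 137.2867.
At the floor p = 144, quantity demanded = (148.1 − 144)/0.01 = 410.
Sellers' marginal cost at q' = 410: 67 + 0.065·410 = 93.65.
Δq = 1081.3333 − 410 = 671.3333; wedge = 144 − 93.65 = 50.35.
DWL = ½ × 671.3333 × 50.35 = 16900.82.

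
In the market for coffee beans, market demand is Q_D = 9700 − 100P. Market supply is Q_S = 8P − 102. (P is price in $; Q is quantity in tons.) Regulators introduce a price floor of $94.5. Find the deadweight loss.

In inverse form: demand P = 97 − 0.01Q, supply P = 12.75 + 0.125Q.
Competitive equilibrium: 97 − 0.01Q = 12.75 + 0.125Q → Q* = 624.0741, P* = 90.7593.
At the floor P = 94.5, quantity demanded = (97 − 94.5)/0.01 = 250.
Sellers' marginal cost at Q' = 250: 12.75 + 0.125·250 = 44.
ΔQ = 624.0741 − 250 = 374.0741; wedge = 94.5 − 44 = 50.5.
DWL = ½ × 374.0741 × 50.5 = $9445.37.

$9445.37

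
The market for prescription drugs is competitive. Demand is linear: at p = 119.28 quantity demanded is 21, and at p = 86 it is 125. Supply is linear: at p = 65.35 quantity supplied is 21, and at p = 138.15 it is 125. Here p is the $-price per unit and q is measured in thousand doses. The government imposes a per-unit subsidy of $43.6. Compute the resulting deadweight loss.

Demand slope = (86 − 119.28)/(125 − 21) = −0.32, so p = 126 − 0.32q.
Supply slope = (138.15 − 65.35)/(125 − 21) = 0.7, so p = 50.65 + 0.7q.
Competitive equilibrium: 126 − 0.32q = 50.65 + 0.7q → q* = 73.8725, p* = 102.3608.
The subsidy lowers effective supply by 43.6: p = 7.05 + 0.7q.
New quantity: 126 − 0.32q = 7.05 + 0.7q → q' = 116.6176.
Overproduction Δq = 116.6176 − 73.8725 = 42.7451; wedge = subsidy = 43.6.
Welfare loss = ½ × 42.7451 × 43.6 = $931.84 thousand.

$931.84 thousand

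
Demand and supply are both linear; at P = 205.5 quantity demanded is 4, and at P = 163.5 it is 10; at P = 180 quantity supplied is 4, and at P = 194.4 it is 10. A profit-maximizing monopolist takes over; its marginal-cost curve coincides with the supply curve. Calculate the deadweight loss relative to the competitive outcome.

38.58

Demand slope = (163.5 − 205.5)/(10 − 4) = −7, so P = 233.5 − 7Q.
Supply slope = (194.4 − 180)/(10 − 4) = 2.4, so P = 170.4 + 2.4Q.
Competitive equilibrium: 233.5 − 7Q = 170.4 + 2.4Q → Q* = 6.7128, P* = 186.5106.
Marginal revenue: MR = 233.5 − 14Q. Set MR = MC: 233.5 − 14Q = 170.4 + 2.4Q → Q_m = 3.8476.
Price P_m = 233.5 − 7·3.8476 = 206.5668; MC(Q_m) = 170.4 + 2.4·3.8476 = 179.6342.
Competitive Q* = 6.7128, so ΔQ = 2.8652; wedge = 206.5668 − 179.6342 = 26.9326.
DWL = ½ × 2.8652 × 26.9326 = 38.58.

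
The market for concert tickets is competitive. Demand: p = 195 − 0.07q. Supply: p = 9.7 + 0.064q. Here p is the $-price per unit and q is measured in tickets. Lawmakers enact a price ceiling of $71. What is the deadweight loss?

$12103.20

Competitive equilibrium: 195 − 0.07q = 9.7 + 0.064q → q* = 1382.8358, p* = 98.2015.
At the ceiling p = 71, quantity supplied = (71 − 9.7)/0.064 = 957.8125.
Willingness to pay at q' = 957.8125: 195 − 0.07·957.8125 = 127.9531.
Δq = 1382.8358 − 957.8125 = 425.0233; wedge = 127.9531 − 71 = 56.9531.
DWL = ½ × 425.0233 × 56.9531 = $12103.20.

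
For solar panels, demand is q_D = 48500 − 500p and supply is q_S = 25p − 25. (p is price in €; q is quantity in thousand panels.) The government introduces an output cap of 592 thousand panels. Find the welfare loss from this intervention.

€60242.03 thousand

In inverse form: demand p = 97 − 0.002q, supply p = 1 + 0.04q.
Competitive equilibrium: 97 − 0.002q = 1 + 0.04q → q* = 2285.7143, p* = 92.4286.
At q = 592: demand price = 97 − 0.002·592 = 95.816; supply price = 1 + 0.04·592 = 24.68.
Δq = 2285.7143 − 592 = 1693.7143; wedge = 95.816 − 24.68 = 71.136.
Deadweight loss = ½ × 1693.7143 × 71.136 = €60242.03 thousand.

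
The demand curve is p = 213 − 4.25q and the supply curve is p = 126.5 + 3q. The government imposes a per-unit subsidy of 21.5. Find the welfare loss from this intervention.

Competitive equilibrium: 213 − 4.25q = 126.5 + 3q → q* = 11.931, p* = 162.2931.
The subsidy lowers effective supply by 21.5: p = 105 + 3q.
New quantity: 213 − 4.25q = 105 + 3q → q' = 14.8966.
Overproduction Δq = 14.8966 − 11.931 = 2.9656; wedge = subsidy = 21.5.
Welfare loss = ½ × 2.9656 × 21.5 = 31.88.

31.88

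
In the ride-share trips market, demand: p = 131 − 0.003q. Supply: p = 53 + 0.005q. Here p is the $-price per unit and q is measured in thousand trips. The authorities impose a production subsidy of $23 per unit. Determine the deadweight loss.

Competitive equilibrium: 131 − 0.003q = 53 + 0.005q → q* = 9750, p* = 101.75.
The subsidy lowers effective supply by 23: p = 30 + 0.005q.
New quantity: 131 − 0.003q = 30 + 0.005q → q' = 12625.
Overproduction Δq = 12625 − 9750 = 2875; wedge = subsidy = 23.
DWL = ½ × 2875 × 23 = $33062.50 thousand.

$33062.50 thousand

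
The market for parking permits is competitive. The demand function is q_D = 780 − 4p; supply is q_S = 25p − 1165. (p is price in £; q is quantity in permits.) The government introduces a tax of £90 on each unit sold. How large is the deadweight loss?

£13965.52

In inverse form: demand p = 195 − 0.25q, supply p = 46.6 + 0.04q.
Competitive equilibrium: 195 − 0.25q = 46.6 + 0.04q → q* = 511.7241, p* = 67.069.
With the tax, the buyer price exceeds the seller price by 90: (195 − 0.25q) − (46.6 + 0.04q) = 90 → q' = 201.3793.
Δq = 511.7241 − 201.3793 = 310.3448; the wedge equals the tax, 90.
Welfare loss = ½ × 310.3448 × 90 = £13965.52.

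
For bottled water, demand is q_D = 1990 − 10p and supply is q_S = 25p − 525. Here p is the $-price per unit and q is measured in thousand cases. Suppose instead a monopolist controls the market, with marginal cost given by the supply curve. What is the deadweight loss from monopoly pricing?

In inverse form: demand p = 199 − 0.1q, supply p = 21 + 0.04q.
Competitive equilibrium: 199 − 0.1q = 21 + 0.04q → q* = 1271.42857, p* = 71.85714.
Marginal revenue: MR = 199 − 0.2q. Set MR = MC: 199 − 0.2q = 21 + 0.04q → q_m = 741.66667.
Price p_m = 199 − 0.1·741.66667 = 124.83333; MC(q_m) = 21 + 0.04·741.66667 = 50.66667.
Competitive q* = 1271.42857, so Δq = 529.7619; wedge = 124.83333 − 50.66667 = 74.16666.
Welfare loss = ½ × 529.7619 × 74.16666 = $19645.34 thousand.

$19645.34 thousand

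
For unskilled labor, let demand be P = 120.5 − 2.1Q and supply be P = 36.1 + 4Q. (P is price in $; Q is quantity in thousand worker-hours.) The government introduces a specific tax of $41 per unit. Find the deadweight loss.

$137.79 thousand

Competitive equilibrium: 120.5 − 2.1Q = 36.1 + 4Q → Q* = 13.8361, P* = 91.4443.
With the tax, the buyer price exceeds the seller price by 41: (120.5 − 2.1Q) − (36.1 + 4Q) = 41 → Q' = 7.1148.
ΔQ = 13.8361 − 7.1148 = 6.7213; the wedge equals the tax, 41.
The triangle = ½ × 6.7213 × 41 = $137.79 thousand.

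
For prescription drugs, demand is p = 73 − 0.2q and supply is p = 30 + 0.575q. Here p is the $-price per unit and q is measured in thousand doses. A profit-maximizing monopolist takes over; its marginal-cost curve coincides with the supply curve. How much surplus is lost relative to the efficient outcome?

Competitive equilibrium: 73 − 0.2q = 30 + 0.575q → q* = 55.4839, p* = 61.9032.
Marginal revenue: MR = 73 − 0.4q. Set MR = MC: 73 − 0.4q = 30 + 0.575q → q_m = 44.1026.
Price p_m = 73 − 0.2·44.1026 = 64.1795; MC(q_m) = 30 + 0.575·44.1026 = 55.359.
Competitive q* = 55.4839, so Δq = 11.3813; wedge = 64.1795 − 55.359 = 8.8205.
The triangle = ½ × 11.3813 × 8.8205 = $50.19 thousand.

$50.19 thousand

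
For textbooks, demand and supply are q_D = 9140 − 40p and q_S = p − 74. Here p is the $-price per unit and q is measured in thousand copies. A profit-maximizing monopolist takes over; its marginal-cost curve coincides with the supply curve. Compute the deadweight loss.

$6.60 thousand

In inverse form: demand p = 228.5 − 0.025q, supply p = 74 + q.
Competitive equilibrium: 228.5 − 0.025q = 74 + q → q* = 150.7317, p* = 224.7317.
Marginal revenue: MR = 228.5 − 0.05q. Set MR = MC: 228.5 − 0.05q = 74 + q → q_m = 147.1429.
Price p_m = 228.5 − 0.025·147.1429 = 224.8214; MC(q_m) = 74 + 1·147.1429 = 221.1429.
Competitive q* = 150.7317, so Δq = 3.5888; wedge = 224.8214 − 221.1429 = 3.6785.
Deadweight loss = ½ × 3.5888 × 3.6785 = $6.60 thousand.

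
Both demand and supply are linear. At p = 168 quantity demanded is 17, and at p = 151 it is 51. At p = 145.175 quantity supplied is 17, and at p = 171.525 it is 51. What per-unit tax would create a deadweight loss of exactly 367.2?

30.6

Demand slope = (151 − 168)/(51 − 17) = −0.5, so p = 176.5 − 0.5q.
Supply slope = (171.525 − 145.175)/(51 − 17) = 0.775, so p = 132 + 0.775q.
Competitive equilibrium: 176.5 − 0.5q = 132 + 0.775q → q* = 34.902, p* = 159.049.
A tax t gives Δq = t/1.275 and wedge t, so DWL = t²/2.55.
t²/2.55 = 367.2 → t² = 936.36 → t = 30.6.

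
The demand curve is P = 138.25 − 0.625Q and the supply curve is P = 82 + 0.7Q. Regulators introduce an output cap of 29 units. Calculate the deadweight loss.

Competitive equilibrium: 138.25 − 0.625Q = 82 + 0.7Q → Q* = 42.4528, P* = 111.717.
At Q = 29: demand price = 138.25 − 0.625·29 = 120.125; supply price = 82 + 0.7·29 = 102.3.
ΔQ = 42.4528 − 29 = 13.4528; wedge = 120.125 − 102.3 = 17.825.
The triangle = ½ × 13.4528 × 17.825 = 119.90.

119.90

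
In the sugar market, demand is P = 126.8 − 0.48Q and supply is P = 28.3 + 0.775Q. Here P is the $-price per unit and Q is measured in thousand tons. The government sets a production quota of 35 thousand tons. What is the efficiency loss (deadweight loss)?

$1186.63 thousand

Competitive equilibrium: 126.8 − 0.48Q = 28.3 + 0.775Q → Q* = 78.4861, P* = 89.1267.
At Q = 35: demand price = 126.8 − 0.48·35 = 110; supply price = 28.3 + 0.775·35 = 55.425.
ΔQ = 78.4861 − 35 = 43.4861; wedge = 110 − 55.425 = 54.575.
DWL = ½ × 43.4861 × 54.575 = $1186.63 thousand.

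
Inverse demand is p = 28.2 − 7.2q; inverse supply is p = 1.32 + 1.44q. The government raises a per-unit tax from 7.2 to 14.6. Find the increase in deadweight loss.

9.34

Competitive equilibrium: 28.2 − 7.2q = 1.32 + 1.44q → q* = 3.1111, p* = 5.8.
For a per-unit tax t: Δq = t/8.64, so DWL = ½·t·(t/8.64) = t²/17.28.
At t = 7.2: DWL = 3. At t = 14.6: DWL = 12.336.
Increase = 12.336 − 3 = 9.34.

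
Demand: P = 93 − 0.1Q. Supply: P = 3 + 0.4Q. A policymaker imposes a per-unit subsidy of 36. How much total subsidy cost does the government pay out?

9072

Competitive equilibrium: 93 − 0.1Q = 3 + 0.4Q → Q* = 180, P* = 75.
The subsidy lowers effective supply by 36: P = 0.4Q − 33.
New quantity: 93 − 0.1Q = 0.4Q − 33 → Q' = 252.
Total subsidy cost = 36 × 252 = 9072.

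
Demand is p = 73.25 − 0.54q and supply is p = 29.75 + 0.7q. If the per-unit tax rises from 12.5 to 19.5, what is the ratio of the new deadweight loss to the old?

2.4336

Competitive equilibrium: 73.25 − 0.54q = 29.75 + 0.7q → q* = 35.0806, p* = 54.3065.
For a per-unit tax t: Δq = t/1.24, so DWL = ½·t·(t/1.24) = t²/2.48.
At t = 12.5: DWL = 63.004. At t = 19.5: DWL = 153.327.
Ratio = (19.5/12.5)² = 2.4336.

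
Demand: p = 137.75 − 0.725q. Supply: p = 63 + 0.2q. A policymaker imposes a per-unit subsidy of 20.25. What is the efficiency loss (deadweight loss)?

Competitive equilibrium: 137.75 − 0.725q = 63 + 0.2q → q* = 80.8108, p* = 79.1622.
The subsidy lowers effective supply by 20.25: p = 42.75 + 0.2q.
New quantity: 137.75 − 0.725q = 42.75 + 0.2q → q' = 102.7027.
Overproduction Δq = 102.7027 − 80.8108 = 21.8919; wedge = subsidy = 20.25.
The triangle = ½ × 21.8919 × 20.25 = 221.66.

221.66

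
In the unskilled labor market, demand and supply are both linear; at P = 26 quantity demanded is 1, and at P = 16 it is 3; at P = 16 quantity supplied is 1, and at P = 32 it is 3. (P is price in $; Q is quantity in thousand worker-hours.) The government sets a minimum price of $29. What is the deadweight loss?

$12.19 thousand

Demand slope = (16 − 26)/(3 − 1) = −5, so P = 31 − 5Q.
Supply slope = (32 − 16)/(3 − 1) = 8, so P = 8 + 8Q.
Competitive equilibrium: 31 − 5Q = 8 + 8Q → Q* = 1.7692, P* = 22.1538.
At the floor P = 29, quantity demanded = (31 − 29)/5 = 0.4.
Sellers' marginal cost at Q' = 0.4: 8 + 8·0.4 = 11.2.
ΔQ = 1.7692 − 0.4 = 1.3692; wedge = 29 − 11.2 = 17.8.
Welfare loss = ½ × 1.3692 × 17.8 = $12.19 thousand.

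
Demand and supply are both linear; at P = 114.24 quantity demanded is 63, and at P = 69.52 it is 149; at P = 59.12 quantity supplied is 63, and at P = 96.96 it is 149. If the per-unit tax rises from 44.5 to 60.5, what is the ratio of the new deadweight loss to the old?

1.848

Demand slope = (69.52 − 114.24)/(149 − 63) = −0.52, so P = 147 − 0.52Q.
Supply slope = (96.96 − 59.12)/(149 − 63) = 0.44, so P = 31.4 + 0.44Q.
Competitive equilibrium: 147 − 0.52Q = 31.4 + 0.44Q → Q* = 120.4167, P* = 84.3833.
For a per-unit tax t: ΔQ = t/0.96, so DWL = ½·t·(t/0.96) = t²/1.92.
At t = 44.5: DWL = 1031.380. At t = 60.5: DWL = 1906.380.
Ratio = (60.5/44.5)² = 1.848.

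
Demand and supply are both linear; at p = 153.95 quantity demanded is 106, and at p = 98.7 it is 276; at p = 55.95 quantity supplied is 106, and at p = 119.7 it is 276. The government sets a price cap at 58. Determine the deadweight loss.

Demand slope = (98.7 − 153.95)/(276 − 106) = −0.325, so p = 188.4 − 0.325q.
Supply slope = (119.7 − 55.95)/(276 − 106) = 0.375, so p = 16.2 + 0.375q.
Competitive equilibrium: 188.4 − 0.325q = 16.2 + 0.375q → q* = 246, p* = 108.45.
At the ceiling p = 58, quantity supplied = (58 − 16.2)/0.375 = 111.46667.
Willingness to pay at q' = 111.46667: 188.4 − 0.325·111.46667 = 152.17333.
Δq = 246 − 111.46667 = 134.53333; wedge = 152.17333 − 58 = 94.17333.
The triangle = ½ × 134.53333 × 94.17333 = 6334.73.

6334.73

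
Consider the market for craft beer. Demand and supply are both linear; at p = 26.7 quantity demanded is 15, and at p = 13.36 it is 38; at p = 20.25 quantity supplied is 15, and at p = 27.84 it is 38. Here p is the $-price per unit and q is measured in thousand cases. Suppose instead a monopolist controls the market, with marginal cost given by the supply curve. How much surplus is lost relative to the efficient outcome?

$33.64 thousand

Demand slope = (13.36 − 26.7)/(38 − 15) = −0.58, so p = 35.4 − 0.58q.
Supply slope = (27.84 − 20.25)/(38 − 15) = 0.33, so p = 15.3 + 0.33q.
Competitive equilibrium: 35.4 − 0.58q = 15.3 + 0.33q → q* = 22.0879, p* = 22.589.
Marginal revenue: MR = 35.4 − 1.16q. Set MR = MC: 35.4 − 1.16q = 15.3 + 0.33q → q_m = 13.4899.
Price p_m = 35.4 − 0.58·13.4899 = 27.5759; MC(q_m) = 15.3 + 0.33·13.4899 = 19.7517.
Competitive q* = 22.0879, so Δq = 8.598; wedge = 27.5759 − 19.7517 = 7.8242.
Welfare loss = ½ × 8.598 × 7.8242 = $33.64 thousand.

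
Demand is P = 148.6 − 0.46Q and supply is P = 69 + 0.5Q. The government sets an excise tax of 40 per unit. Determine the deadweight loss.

Competitive equilibrium: 148.6 − 0.46Q = 69 + 0.5Q → Q* = 82.9167, P* = 110.4583.
With the tax, the buyer price exceeds the seller price by 40: (148.6 − 0.46Q) − (69 + 0.5Q) = 40 → Q' = 41.25.
ΔQ = 82.9167 − 41.25 = 41.6667; the wedge equals the tax, 40.
Deadweight loss = ½ × 41.6667 × 40 = 833.33.

833.33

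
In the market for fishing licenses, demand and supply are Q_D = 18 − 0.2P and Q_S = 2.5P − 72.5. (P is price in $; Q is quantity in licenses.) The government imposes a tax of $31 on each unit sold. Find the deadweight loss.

$88.98

In inverse form: demand P = 90 − 5Q, supply P = 29 + 0.4Q.
Competitive equilibrium: 90 − 5Q = 29 + 0.4Q → Q* = 11.2963, P* = 33.5185.
With the tax, the buyer price exceeds the seller price by 31: (90 − 5Q) − (29 + 0.4Q) = 31 → Q' = 5.5556.
ΔQ = 11.2963 − 5.5556 = 5.7407; the wedge equals the tax, 31.
Deadweight loss = ½ × 5.7407 × 31 = $88.98.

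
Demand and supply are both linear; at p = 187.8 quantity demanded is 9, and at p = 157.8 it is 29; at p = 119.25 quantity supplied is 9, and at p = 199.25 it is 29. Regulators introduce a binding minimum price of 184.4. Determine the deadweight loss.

Demand slope = (157.8 − 187.8)/(29 − 9) = −1.5, so p = 201.3 − 1.5q.
Supply slope = (199.25 − 119.25)/(29 − 9) = 4, so p = 83.25 + 4q.
Competitive equilibrium: 201.3 − 1.5q = 83.25 + 4q → q* = 21.4636, p* = 169.1045.
At the floor p = 184.4, quantity demanded = (201.3 − 184.4)/1.5 = 11.2667.
Sellers' marginal cost at q' = 11.2667: 83.25 + 4·11.2667 = 128.3168.
Δq = 21.4636 − 11.2667 = 10.1969; wedge = 184.4 − 128.3168 = 56.0832.
Deadweight loss = ½ × 10.1969 × 56.0832 = 285.94.

285.94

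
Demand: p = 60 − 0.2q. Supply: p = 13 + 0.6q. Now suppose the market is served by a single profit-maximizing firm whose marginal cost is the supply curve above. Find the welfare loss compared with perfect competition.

Competitive equilibrium: 60 − 0.2q = 13 + 0.6q → q* = 58.75, p* = 48.25.
Marginal revenue: MR = 60 − 0.4q. Set MR = MC: 60 − 0.4q = 13 + 0.6q → q_m = 47.
Price p_m = 60 − 0.2·47 = 50.6; MC(q_m) = 13 + 0.6·47 = 41.2.
Competitive q* = 58.75, so Δq = 11.75; wedge = 50.6 − 41.2 = 9.4.
Welfare loss = ½ × 11.75 × 9.4 = 55.225.

55.225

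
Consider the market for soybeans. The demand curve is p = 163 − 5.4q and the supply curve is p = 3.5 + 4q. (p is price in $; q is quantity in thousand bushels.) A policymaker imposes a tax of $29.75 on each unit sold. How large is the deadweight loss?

Competitive equilibrium: 163 − 5.4q = 3.5 + 4q → q* = 16.9681, p* = 71.3723.
With the tax, the buyer price exceeds the seller price by 29.75: (163 − 5.4q) − (3.5 + 4q) = 29.75 → q' = 13.8032.
Δq = 16.9681 − 13.8032 = 3.1649; the wedge equals the tax, 29.75.
DWL = ½ × 3.1649 × 29.75 = $47.08 thousand.

$47.08 thousand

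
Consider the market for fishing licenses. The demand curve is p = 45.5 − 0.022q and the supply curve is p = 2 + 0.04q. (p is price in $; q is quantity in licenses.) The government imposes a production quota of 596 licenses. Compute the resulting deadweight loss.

$345.78

Competitive equilibrium: 45.5 − 0.022q = 2 + 0.04q → q* = 701.6129, p* = 30.0645.
At q = 596: demand price = 45.5 − 0.022·596 = 32.388; supply price = 2 + 0.04·596 = 25.84.
Δq = 701.6129 − 596 = 105.6129; wedge = 32.388 − 25.84 = 6.548.
DWL = ½ × 105.6129 × 6.548 = $345.78.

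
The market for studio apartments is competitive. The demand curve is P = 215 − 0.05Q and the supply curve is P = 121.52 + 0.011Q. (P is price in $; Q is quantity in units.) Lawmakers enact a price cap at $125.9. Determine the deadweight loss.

Competitive equilibrium: 215 − 0.05Q = 121.52 + 0.011Q → Q* = 1532.45902, P* = 138.37705.
At the ceiling P = 125.9, quantity supplied = (125.9 − 121.52)/0.011 = 398.18182.
Willingness to pay at Q' = 398.18182: 215 − 0.05·398.18182 = 195.09091.
ΔQ = 1532.45902 − 398.18182 = 1134.2772; wedge = 195.09091 − 125.9 = 69.19091.
The triangle = ½ × 1134.2772 × 69.19091 = $39240.84.

$39240.84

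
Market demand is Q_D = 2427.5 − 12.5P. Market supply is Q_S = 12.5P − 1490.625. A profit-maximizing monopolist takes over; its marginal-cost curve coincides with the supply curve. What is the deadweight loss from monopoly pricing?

In inverse form: demand P = 194.2 − 0.08Q, supply P = 119.25 + 0.08Q.
Competitive equilibrium: 194.2 − 0.08Q = 119.25 + 0.08Q → Q* = 468.4375, P* = 156.725.
Marginal revenue: MR = 194.2 − 0.16Q. Set MR = MC: 194.2 − 0.16Q = 119.25 + 0.08Q → Q_m = 312.29167.
Price P_m = 194.2 − 0.08·312.29167 = 169.21667; MC(Q_m) = 119.25 + 0.08·312.29167 = 144.23333.
Competitive Q* = 468.4375, so ΔQ = 156.14583; wedge = 169.21667 − 144.23333 = 24.98334.
Welfare loss = ½ × 156.14583 × 24.98334 = 1950.52.

1950.52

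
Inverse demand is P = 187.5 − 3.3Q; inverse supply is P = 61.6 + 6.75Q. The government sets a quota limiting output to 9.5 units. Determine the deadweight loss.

Competitive equilibrium: 187.5 − 3.3Q = 61.6 + 6.75Q → Q* = 12.5274, P* = 146.1597.
At Q = 9.5: demand price = 187.5 − 3.3·9.5 = 156.15; supply price = 61.6 + 6.75·9.5 = 125.725.
ΔQ = 12.5274 − 9.5 = 3.0274; wedge = 156.15 − 125.725 = 30.425.
Welfare loss = ½ × 3.0274 × 30.425 = 46.05.

46.05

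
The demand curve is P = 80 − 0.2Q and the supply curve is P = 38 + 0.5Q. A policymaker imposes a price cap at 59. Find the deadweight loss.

Competitive equilibrium: 80 − 0.2Q = 38 + 0.5Q → Q* = 60, P* = 68.
At the ceiling P = 59, quantity supplied = (59 − 38)/0.5 = 42.
Willingness to pay at Q' = 42: 80 − 0.2·42 = 71.6.
ΔQ = 60 − 42 = 18; wedge = 71.6 − 59 = 12.6.
Deadweight loss = ½ × 18 × 12.6 = 113.40.

113.40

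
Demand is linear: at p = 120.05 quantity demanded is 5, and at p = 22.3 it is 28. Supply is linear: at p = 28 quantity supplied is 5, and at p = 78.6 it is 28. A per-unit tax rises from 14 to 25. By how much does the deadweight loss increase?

Demand slope = (22.3 − 120.05)/(28 − 5) = −4.25, so p = 141.3 − 4.25q.
Supply slope = (78.6 − 28)/(28 − 5) = 2.2, so p = 17 + 2.2q.
Competitive equilibrium: 141.3 − 4.25q = 17 + 2.2q → q* = 19.2713, p* = 59.3969.
For a per-unit tax t: Δq = t/6.45, so DWL = ½·t·(t/6.45) = t²/12.9.
At t = 14: DWL = 15.194. At t = 25: DWL = 48.45.
Increase = 48.45 − 15.194 = 33.26.

33.26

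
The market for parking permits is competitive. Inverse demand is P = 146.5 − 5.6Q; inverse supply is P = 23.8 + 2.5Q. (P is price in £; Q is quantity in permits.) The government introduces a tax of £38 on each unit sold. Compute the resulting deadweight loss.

Competitive equilibrium: 146.5 − 5.6Q = 23.8 + 2.5Q → Q* = 15.14815, P* = 61.67037.
With the tax, the buyer price exceeds the seller price by 38: (146.5 − 5.6Q) − (23.8 + 2.5Q) = 38 → Q' = 10.45679.
ΔQ = 15.14815 − 10.45679 = 4.69136; the wedge equals the tax, 38.
The triangle = ½ × 4.69136 × 38 = £89.14.

£89.14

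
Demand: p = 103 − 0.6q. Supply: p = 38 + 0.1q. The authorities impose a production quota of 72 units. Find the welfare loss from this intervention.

Competitive equilibrium: 103 − 0.6q = 38 + 0.1q → q* = 92.8571, p* = 47.2857.
At q = 72: demand price = 103 − 0.6·72 = 59.8; supply price = 38 + 0.1·72 = 45.2.
Δq = 92.8571 − 72 = 20.8571; wedge = 59.8 − 45.2 = 14.6.
The triangle = ½ × 20.8571 × 14.6 = 152.26.

152.26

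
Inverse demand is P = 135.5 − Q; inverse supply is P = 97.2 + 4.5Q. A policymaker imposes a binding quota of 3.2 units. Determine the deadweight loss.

38.95

Competitive equilibrium: 135.5 − Q = 97.2 + 4.5Q → Q* = 6.9636, P* = 128.5364.
At Q = 3.2: demand price = 135.5 − 1·3.2 = 132.3; supply price = 97.2 + 4.5·3.2 = 111.6.
ΔQ = 6.9636 − 3.2 = 3.7636; wedge = 132.3 − 111.6 = 20.7.
The triangle = ½ × 3.7636 × 20.7 = 38.95.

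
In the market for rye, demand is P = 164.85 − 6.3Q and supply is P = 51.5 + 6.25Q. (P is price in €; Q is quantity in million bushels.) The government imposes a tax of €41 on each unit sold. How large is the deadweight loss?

Competitive equilibrium: 164.85 − 6.3Q = 51.5 + 6.25Q → Q* = 9.0319, P* = 107.9492.
With the tax, the buyer price exceeds the seller price by 41: (164.85 − 6.3Q) − (51.5 + 6.25Q) = 41 → Q' = 5.7649.
ΔQ = 9.0319 − 5.7649 = 3.267; the wedge equals the tax, 41.
Deadweight loss = ½ × 3.267 × 41 = €66.97 million.

€66.97 million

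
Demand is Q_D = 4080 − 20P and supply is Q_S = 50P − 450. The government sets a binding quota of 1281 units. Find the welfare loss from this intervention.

In inverse form: demand P = 204 − 0.05Q, supply P = 9 + 0.02Q.
Competitive equilibrium: 204 − 0.05Q = 9 + 0.02Q → Q* = 2785.7143, P* = 64.7143.
At Q = 1281: demand price = 204 − 0.05·1281 = 139.95; supply price = 9 + 0.02·1281 = 34.62.
ΔQ = 2785.7143 − 1281 = 1504.7143; wedge = 139.95 − 34.62 = 105.33.
The triangle = ½ × 1504.7143 × 105.33 = 79245.78.

79245.78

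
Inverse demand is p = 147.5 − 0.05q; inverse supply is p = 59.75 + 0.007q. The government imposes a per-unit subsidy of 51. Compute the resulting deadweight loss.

22815.79

Competitive equilibrium: 147.5 − 0.05q = 59.75 + 0.007q → q* = 1539.4737, p* = 70.5263.
The subsidy lowers effective supply by 51: p = 8.75 + 0.007q.
New quantity: 147.5 − 0.05q = 8.75 + 0.007q → q' = 2434.2105.
Overproduction Δq = 2434.2105 − 1539.4737 = 894.7368; wedge = subsidy = 51.
DWL = ½ × 894.7368 × 51 = 22815.79.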